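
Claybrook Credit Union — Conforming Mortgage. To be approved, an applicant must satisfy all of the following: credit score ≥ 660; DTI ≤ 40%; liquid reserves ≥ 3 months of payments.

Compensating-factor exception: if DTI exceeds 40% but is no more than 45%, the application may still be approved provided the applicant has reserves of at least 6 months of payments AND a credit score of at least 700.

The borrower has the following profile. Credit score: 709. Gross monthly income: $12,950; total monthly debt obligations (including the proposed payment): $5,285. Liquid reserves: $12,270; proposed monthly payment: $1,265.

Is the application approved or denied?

Credit score 709 ≥ 660 (meets base)
DTI = 5,285/12,950 = 40.8% > 40% — standard DTI limit exceeded.
Reserves: 12,270 ÷ 1,265 = 9.7 months (meets 3-month minimum)
DTI 40.8% is within the 40%–45% exception band; checking compensating factors.
Reserves 9.7 ≥ 6 months; credit score 709 ≥ 700.
Both compensating conditions met → exception applies.

Approved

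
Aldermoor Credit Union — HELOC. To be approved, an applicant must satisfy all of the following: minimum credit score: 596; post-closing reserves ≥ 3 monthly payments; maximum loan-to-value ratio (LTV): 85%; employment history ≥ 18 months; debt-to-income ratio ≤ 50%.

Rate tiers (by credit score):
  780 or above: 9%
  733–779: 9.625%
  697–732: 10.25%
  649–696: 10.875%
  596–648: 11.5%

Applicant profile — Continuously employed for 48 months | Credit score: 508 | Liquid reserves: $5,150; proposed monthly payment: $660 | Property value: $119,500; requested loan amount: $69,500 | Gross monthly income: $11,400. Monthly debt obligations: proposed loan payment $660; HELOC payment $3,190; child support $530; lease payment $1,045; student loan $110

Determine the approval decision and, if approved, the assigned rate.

Denied

Credit score 508 < 596 (below minimum)
Reserves: 5,150 ÷ 660 = 7.8 months (meets 3-month minimum)
LTV = 69,500/119,500 = 58.2% ≤ 85%
Employment 48 ≥ 18 months
Total monthly debts = (660 + 3,190 + 530 + 1,045 + 110) = 5,535. Debt-to-income = 5,535/11,400 = 48.6% — meets 50% limit
Not all requirements met → denied.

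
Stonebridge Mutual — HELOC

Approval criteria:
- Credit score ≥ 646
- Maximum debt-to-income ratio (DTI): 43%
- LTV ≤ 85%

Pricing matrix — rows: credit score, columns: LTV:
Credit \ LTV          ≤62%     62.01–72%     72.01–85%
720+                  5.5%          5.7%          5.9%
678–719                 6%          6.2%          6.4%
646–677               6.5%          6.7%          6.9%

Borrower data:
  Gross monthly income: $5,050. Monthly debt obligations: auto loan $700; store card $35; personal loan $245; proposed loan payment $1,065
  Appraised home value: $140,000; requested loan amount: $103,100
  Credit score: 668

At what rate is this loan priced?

Credit score 668 ≥ 646; Total monthly debts = (700 + 35 + 245 + 1,065) = 2,045. Debt-to-income = 2,045/5,050 = 40.5% — meets 43% limit
LTV: 103,100 ÷ 140,000 = 73.6%, within 85% cap
Credit 668 → row 646–677; LTV 73.6% → column 72.01–85%. Grid cell → 6.9%.

6.9%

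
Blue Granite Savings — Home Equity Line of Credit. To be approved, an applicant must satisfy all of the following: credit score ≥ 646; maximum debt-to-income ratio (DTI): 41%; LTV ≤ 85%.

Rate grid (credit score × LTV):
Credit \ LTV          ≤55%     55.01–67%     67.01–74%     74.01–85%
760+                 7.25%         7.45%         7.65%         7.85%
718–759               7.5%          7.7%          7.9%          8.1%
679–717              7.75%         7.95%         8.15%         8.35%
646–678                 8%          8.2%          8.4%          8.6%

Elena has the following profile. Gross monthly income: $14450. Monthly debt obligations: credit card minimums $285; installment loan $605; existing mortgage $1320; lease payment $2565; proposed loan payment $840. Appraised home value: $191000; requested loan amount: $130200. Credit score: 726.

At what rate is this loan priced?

7.9%

Credit score 726 ≥ 646; Total monthly debts = (285 + 605 + 1,320 + 2,565 + 840) = 5,615. DTI: 5,615 ÷ 14,450 = 38.9%, within the 41% cap
Loan-to-value = 130,200/191,000 = 68.2% — pass (85% max)
Row: 726 falls in 718–759. Column: 68.2% falls in 67.01–74%. Rate = 7.9%.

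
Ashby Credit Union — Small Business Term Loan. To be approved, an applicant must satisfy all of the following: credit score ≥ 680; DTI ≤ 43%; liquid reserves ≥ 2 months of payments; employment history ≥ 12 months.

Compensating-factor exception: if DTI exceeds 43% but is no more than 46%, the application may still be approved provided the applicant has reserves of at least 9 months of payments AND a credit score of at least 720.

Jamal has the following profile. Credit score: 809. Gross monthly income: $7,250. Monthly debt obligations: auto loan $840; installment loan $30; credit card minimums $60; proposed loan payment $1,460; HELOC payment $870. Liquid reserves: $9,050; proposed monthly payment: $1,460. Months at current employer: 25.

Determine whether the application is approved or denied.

Denied

Credit score 809 ≥ 680 (meets base)
Total debts = (840 + 30 + 60 + 1,460 + 870) = 3,260. DTI: 3,260 ÷ 7,250 = 45%, over the 43% base limit.
Reserves: 9,050 ÷ 1,460 = 6.2 months (meets 2-month minimum)
Employment 25 ≥ 12 months
45% falls in the override range (43%–46%), so the compensating-factor test applies.
Reserves 6.2 < 9 months; credit score 809 ≥ 720.
Override conditions not both satisfied; exception does not apply.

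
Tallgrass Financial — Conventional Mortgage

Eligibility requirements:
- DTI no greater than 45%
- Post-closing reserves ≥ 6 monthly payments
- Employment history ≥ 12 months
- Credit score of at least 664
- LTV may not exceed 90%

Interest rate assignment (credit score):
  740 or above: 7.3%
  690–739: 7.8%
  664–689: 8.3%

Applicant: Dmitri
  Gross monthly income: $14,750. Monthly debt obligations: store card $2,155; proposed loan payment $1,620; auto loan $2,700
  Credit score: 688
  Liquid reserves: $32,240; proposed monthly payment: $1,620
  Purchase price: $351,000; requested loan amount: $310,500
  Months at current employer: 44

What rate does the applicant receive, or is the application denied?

Credit score 688 ≥ 664 (meets minimum)
Employment 44 ≥ 12 months
Total monthly debts = (2,155 + 1,620 + 2,700) = 6,475. DTI = 6,475/14,750 = 43.9% ≤ 45%
Reserves = 32,240/1,620 = 19.9 months ≥ 6
LTV = 310,500/351,000 = 88.5% ≤ 90%
All requirements met. Score 688 falls in the 664–689 tier → 8.3%.

Approved at 8.3%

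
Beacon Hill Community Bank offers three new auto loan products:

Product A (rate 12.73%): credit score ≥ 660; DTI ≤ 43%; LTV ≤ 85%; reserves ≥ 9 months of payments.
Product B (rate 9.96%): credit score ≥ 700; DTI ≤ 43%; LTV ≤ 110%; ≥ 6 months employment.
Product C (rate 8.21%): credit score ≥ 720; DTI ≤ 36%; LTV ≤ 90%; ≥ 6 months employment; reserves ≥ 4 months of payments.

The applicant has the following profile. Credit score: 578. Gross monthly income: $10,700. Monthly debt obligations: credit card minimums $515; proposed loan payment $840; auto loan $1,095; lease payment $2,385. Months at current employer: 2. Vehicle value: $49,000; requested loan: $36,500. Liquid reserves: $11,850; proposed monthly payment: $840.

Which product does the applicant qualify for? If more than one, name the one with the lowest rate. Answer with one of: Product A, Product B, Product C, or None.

Total debts = (515 + 840 + 1,095 + 2,385) = 4,835; DTI = 4,835/10,700 = 45.2%.
LTV = 36,500/49,000 = 74.5%.
Reserves = 11,850/840 = 14.1 months.
Product A: score 578 < 660; DTI 45.2% > 43%; LTV 74.5% ≤ 85%; reserves 14.1 ≥ 9 mo → does not qualify.
Product B: score 578 < 700; DTI 45.2% > 43%; LTV 74.5% ≤ 110%; employment 2 < 6 mo → does not qualify.
Product C: score 578 < 720; DTI 45.2% > 36%; LTV 74.5% ≤ 90%; employment 2 < 6 mo; reserves 14.1 ≥ 4 mo → does not qualify.

None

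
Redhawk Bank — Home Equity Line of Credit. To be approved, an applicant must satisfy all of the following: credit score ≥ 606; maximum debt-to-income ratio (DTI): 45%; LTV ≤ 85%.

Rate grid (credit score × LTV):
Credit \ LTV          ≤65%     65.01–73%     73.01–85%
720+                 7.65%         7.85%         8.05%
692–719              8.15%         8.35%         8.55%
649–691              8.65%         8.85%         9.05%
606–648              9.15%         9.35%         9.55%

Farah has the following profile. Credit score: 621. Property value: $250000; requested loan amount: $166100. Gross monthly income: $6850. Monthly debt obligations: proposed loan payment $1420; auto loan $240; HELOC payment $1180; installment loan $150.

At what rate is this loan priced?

Credit score 621 ≥ 606; Total monthly debts = (1,420 + 240 + 1,180 + 150) = 2,990. Debt-to-income = 2,990/6,850 = 43.6% — meets 45% limit
Loan-to-value = 166,100/250,000 = 66.4% — pass (85% max)
Score 621 is in the 606–648 band; LTV 66.4% is in the 65.01–73% band → 9.35%.

9.35%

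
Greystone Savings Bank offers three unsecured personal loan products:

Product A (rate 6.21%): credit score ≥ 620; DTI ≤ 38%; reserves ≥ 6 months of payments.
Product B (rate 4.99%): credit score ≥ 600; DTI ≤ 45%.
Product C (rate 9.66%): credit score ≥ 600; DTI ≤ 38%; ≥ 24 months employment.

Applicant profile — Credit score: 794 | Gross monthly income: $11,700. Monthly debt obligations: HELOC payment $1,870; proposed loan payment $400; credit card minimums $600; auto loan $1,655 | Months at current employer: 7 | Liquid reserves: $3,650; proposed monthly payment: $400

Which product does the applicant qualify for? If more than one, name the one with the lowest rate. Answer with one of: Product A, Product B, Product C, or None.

Total debts = (1,870 + 400 + 600 + 1,655) = 4,525; DTI = 4,525/11,700 = 38.7%.
Reserves = 3,650/400 = 9.1 months.
Product A: score 794 ≥ 620; DTI 38.7% > 38%; reserves 9.1 ≥ 6 mo → does not qualify.
Product B: score 794 ≥ 600; DTI 38.7% ≤ 45% → qualifies.
Product C: score 794 ≥ 600; DTI 38.7% > 38%; employment 7 < 24 mo → does not qualify.

Product B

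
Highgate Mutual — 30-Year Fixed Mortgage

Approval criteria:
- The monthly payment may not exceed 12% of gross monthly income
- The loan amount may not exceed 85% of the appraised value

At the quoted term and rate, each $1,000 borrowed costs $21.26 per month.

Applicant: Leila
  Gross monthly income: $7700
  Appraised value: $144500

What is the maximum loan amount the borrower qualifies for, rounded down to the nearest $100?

$43,400

Payment cap: 12% × $7,700 = $924/month.
At $21.26 per $1,000, that supports 924/21.26 × 1,000 ≈ $43,461 → $43,400.
LTV cap: 85% × $144,500 = $122,825 → $122,800.
Binding constraint: payment-to-income.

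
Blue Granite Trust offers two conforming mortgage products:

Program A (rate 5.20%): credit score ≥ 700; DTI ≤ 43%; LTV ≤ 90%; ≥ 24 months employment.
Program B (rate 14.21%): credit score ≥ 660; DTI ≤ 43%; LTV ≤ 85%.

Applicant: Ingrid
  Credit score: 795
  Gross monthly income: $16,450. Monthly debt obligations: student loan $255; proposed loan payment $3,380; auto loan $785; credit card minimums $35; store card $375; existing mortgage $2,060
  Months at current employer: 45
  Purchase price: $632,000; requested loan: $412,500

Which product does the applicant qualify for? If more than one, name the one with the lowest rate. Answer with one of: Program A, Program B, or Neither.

Total debts = (255 + 3,380 + 785 + 35 + 375 + 2,060) = 6,890; DTI = 6,890/16,450 = 41.9%.
LTV = 412,500/632,000 = 65.3%.
Program A: score 795 ≥ 700; DTI 41.9% ≤ 43%; LTV 65.3% ≤ 90%; employment 45 ≥ 24 mo → qualifies.
Program B: score 795 ≥ 660; DTI 41.9% ≤ 43%; LTV 65.3% ≤ 85% → qualifies.
Qualifying: Program A, Program B. Lowest rate is 5.20% → Program A.

Program A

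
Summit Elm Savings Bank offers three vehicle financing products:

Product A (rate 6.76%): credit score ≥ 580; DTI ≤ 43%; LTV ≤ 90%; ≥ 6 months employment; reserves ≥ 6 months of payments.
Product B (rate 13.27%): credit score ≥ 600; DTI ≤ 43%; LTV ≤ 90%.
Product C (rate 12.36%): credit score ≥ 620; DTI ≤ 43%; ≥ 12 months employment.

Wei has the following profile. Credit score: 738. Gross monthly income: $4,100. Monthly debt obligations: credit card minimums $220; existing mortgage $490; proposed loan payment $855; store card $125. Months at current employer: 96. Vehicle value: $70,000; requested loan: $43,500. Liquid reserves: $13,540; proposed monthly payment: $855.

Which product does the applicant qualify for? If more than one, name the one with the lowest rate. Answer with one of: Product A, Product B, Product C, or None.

Total debts = (220 + 490 + 855 + 125) = 1,690; DTI = 1,690/4,100 = 41.2%.
LTV = 43,500/70,000 = 62.1%.
Reserves = 13,540/855 = 15.8 months.
Product A: score 738 ≥ 580; DTI 41.2% ≤ 43%; LTV 62.1% ≤ 90%; employment 96 ≥ 6 mo; reserves 15.8 ≥ 6 mo → qualifies.
Product B: score 738 ≥ 600; DTI 41.2% ≤ 43%; LTV 62.1% ≤ 90% → qualifies.
Product C: score 738 ≥ 620; DTI 41.2% ≤ 43%; employment 96 ≥ 12 mo → qualifies.
Qualifying: Product A, Product B, Product C. Lowest rate is 6.76% → Product A.

Product A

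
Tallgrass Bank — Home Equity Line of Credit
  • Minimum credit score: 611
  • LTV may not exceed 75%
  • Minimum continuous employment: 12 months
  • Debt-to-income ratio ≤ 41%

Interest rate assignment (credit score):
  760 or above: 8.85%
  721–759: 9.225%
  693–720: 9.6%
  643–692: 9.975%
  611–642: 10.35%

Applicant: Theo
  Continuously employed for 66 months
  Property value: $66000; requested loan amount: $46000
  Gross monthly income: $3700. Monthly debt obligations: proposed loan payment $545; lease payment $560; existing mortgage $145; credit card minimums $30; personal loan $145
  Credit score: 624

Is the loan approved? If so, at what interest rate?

Credit score 624 ≥ 611 (meets minimum)
LTV: 46,000 ÷ 66,000 = 69.7%, within 75% cap
Total monthly debts = (545 + 560 + 145 + 30 + 145) = 1,425. DTI: 1,425 ÷ 3,700 = 38.5%, within the 41% cap
Employment 66 ≥ 12 months
All requirements met. Score 624 falls in the 611–642 tier → 10.35%.

Approved at 10.35%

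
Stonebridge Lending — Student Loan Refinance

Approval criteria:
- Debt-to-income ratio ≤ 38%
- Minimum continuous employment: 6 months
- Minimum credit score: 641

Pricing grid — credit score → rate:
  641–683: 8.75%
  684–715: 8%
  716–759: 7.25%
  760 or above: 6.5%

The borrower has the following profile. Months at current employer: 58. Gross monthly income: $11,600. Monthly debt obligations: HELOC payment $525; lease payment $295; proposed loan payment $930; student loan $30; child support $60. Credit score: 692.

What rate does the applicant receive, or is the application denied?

Approved at 8%

Credit score 692 ≥ 641 (meets minimum)
Total monthly debts = (525 + 295 + 930 + 30 + 60) = 1,840. DTI = 1,840/11,600 = 15.9% ≤ 38%
Employment 58 ≥ 6 months
All requirements met. Score 692 falls in the 684–715 tier → 8%.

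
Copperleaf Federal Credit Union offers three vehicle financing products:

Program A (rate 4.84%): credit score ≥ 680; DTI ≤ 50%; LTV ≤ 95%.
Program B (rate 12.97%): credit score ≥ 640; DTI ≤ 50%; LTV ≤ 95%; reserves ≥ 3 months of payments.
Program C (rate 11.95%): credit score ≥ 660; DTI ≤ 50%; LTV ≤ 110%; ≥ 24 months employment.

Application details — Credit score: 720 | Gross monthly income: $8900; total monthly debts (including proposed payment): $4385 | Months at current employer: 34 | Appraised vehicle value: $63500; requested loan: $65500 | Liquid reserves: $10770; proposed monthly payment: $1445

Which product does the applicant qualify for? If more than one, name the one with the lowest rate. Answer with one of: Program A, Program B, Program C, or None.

DTI = 4,385/8,900 = 49.3%.
LTV = 65,500/63,500 = 103.1%.
Reserves = 10,770/1,445 = 7.5 months.
Program A: score 720 ≥ 680; DTI 49.3% ≤ 50%; LTV 103.1% > 95% → does not qualify.
Program B: score 720 ≥ 640; DTI 49.3% ≤ 50%; LTV 103.1% > 95%; reserves 7.5 ≥ 3 mo → does not qualify.
Program C: score 720 ≥ 660; DTI 49.3% ≤ 50%; LTV 103.1% ≤ 110%; employment 34 ≥ 24 mo → qualifies.

Program C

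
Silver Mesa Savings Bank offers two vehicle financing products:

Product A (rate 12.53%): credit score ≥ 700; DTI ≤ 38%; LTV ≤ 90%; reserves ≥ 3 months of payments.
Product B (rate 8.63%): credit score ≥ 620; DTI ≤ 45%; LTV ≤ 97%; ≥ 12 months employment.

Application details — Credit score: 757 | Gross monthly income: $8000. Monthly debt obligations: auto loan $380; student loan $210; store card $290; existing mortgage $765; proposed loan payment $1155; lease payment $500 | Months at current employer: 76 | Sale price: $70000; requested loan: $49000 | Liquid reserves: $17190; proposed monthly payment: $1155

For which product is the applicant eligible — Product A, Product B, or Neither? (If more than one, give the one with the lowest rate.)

Product B

Total debts = (380 + 210 + 290 + 765 + 1,155 + 500) = 3,300; DTI = 3,300/8,000 = 41.2%.
LTV = 49,000/70,000 = 70%.
Reserves = 17,190/1,155 = 14.9 months.
Product A: score 757 ≥ 700; DTI 41.2% > 38%; LTV 70% ≤ 90%; reserves 14.9 ≥ 3 mo → does not qualify.
Product B: score 757 ≥ 620; DTI 41.2% ≤ 45%; LTV 70% ≤ 97%; employment 76 ≥ 12 mo → qualifies.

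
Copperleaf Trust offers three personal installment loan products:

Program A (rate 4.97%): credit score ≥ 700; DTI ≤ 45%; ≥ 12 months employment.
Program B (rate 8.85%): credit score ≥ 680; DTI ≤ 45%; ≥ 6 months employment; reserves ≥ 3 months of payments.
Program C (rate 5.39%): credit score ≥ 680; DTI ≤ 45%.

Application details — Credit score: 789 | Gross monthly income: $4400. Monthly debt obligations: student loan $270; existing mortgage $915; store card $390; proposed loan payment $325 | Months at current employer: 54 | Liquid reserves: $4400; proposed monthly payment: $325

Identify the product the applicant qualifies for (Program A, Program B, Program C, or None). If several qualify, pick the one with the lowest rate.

Total debts = (270 + 915 + 390 + 325) = 1,900; DTI = 1,900/4,400 = 43.2%.
Reserves = 4,400/325 = 13.5 months.
Program A: score 789 ≥ 700; DTI 43.2% ≤ 45%; employment 54 ≥ 12 mo → qualifies.
Program B: score 789 ≥ 680; DTI 43.2% ≤ 45%; employment 54 ≥ 6 mo; reserves 13.5 ≥ 3 mo → qualifies.
Program C: score 789 ≥ 680; DTI 43.2% ≤ 45% → qualifies.
Qualifying: Program A, Program B, Program C. Lowest rate is 4.97% → Program A.

Program A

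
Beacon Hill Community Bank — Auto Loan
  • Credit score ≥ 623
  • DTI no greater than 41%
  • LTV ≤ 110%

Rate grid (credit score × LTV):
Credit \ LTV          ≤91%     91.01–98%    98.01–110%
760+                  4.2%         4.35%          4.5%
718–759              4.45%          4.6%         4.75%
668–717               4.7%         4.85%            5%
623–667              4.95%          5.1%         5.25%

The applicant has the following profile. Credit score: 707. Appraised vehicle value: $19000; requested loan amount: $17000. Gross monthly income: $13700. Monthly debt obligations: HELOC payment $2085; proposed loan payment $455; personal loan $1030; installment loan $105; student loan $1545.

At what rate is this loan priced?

4.7%

Credit score 707 ≥ 623; Total monthly debts = (2,085 + 455 + 1,030 + 105 + 1,545) = 5,220. DTI: 5,220 ÷ 13,700 = 38.1%, within the 41% cap
Loan-to-value = 17,000/19,000 = 89.5% — pass (110% max)
Row: 707 falls in 668–717. Column: 89.5% falls in ≤91%. Rate = 4.7%.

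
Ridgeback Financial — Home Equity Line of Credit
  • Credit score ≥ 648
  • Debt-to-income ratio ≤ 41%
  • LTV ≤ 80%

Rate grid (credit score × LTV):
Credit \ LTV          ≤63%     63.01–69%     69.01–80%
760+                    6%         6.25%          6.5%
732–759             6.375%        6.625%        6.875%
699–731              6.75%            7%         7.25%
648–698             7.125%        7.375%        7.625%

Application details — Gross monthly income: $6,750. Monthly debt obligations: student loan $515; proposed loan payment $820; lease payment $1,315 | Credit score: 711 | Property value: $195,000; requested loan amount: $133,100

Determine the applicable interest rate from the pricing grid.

7%

Credit score 711 ≥ 648; Total monthly debts = (515 + 820 + 1,315) = 2,650. Debt-to-income = 2,650/6,750 = 39.3% — meets 41% limit
LTV: 133,100 ÷ 195,000 = 68.3%, within 80% cap
Score 711 is in the 699–731 band; LTV 68.3% is in the 63.01–69% band → 7%.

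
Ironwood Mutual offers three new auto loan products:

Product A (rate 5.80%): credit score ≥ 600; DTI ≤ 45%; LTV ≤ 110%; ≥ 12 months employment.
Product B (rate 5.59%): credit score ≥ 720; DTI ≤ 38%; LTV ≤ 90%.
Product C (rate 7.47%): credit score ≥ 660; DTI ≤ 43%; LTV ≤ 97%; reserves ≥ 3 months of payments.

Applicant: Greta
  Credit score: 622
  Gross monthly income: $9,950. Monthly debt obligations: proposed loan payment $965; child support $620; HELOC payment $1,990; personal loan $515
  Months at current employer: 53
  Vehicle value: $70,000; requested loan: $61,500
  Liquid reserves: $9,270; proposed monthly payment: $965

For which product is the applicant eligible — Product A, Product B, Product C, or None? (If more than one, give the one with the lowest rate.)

Product A

Total debts = (965 + 620 + 1,990 + 515) = 4,090; DTI = 4,090/9,950 = 41.1%.
LTV = 61,500/70,000 = 87.9%.
Reserves = 9,270/965 = 9.6 months.
Product A: score 622 ≥ 600; DTI 41.1% ≤ 45%; LTV 87.9% ≤ 110%; employment 53 ≥ 12 mo → qualifies.
Product B: score 622 < 720; DTI 41.1% > 38%; LTV 87.9% ≤ 90% → does not qualify.
Product C: score 622 < 660; DTI 41.1% ≤ 43%; LTV 87.9% ≤ 97%; reserves 9.6 ≥ 3 mo → does not qualify.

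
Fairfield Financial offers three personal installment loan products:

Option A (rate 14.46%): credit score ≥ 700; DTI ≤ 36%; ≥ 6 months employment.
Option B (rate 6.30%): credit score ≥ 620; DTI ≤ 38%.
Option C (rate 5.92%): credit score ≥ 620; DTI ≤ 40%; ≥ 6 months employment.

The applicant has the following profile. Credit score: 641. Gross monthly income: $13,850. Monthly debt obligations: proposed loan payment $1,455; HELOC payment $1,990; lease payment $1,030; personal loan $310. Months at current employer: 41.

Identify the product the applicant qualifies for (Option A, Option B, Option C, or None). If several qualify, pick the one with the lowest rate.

Option C

Total debts = (1,455 + 1,990 + 1,030 + 310) = 4,785; DTI = 4,785/13,850 = 34.5%.
Option A: score 641 < 700; DTI 34.5% ≤ 36%; employment 41 ≥ 6 mo → does not qualify.
Option B: score 641 ≥ 620; DTI 34.5% ≤ 38% → qualifies.
Option C: score 641 ≥ 620; DTI 34.5% ≤ 40%; employment 41 ≥ 6 mo → qualifies.
Qualifying: Option B, Option C. Lowest rate is 5.92% → Option C.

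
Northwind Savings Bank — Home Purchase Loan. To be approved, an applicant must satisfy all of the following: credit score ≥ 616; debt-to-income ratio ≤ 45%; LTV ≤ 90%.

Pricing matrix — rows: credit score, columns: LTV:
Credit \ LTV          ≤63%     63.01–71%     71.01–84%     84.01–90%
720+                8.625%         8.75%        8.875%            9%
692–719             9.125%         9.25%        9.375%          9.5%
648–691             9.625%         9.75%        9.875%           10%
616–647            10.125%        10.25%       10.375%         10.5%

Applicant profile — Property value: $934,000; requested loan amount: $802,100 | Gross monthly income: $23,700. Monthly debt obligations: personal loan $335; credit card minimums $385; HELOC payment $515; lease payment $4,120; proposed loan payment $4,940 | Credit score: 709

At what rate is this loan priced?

9.5%

Credit score 709 ≥ 616; Total monthly debts = (335 + 385 + 515 + 4,120 + 4,940) = 10,295. DTI: 10,295 ÷ 23,700 = 43.4%, within the 45% cap
LTV: 802,100 ÷ 934,000 = 85.9%, within 90% cap
Credit 709 → row 692–719; LTV 85.9% → column 84.01–90%. Grid cell → 9.5%.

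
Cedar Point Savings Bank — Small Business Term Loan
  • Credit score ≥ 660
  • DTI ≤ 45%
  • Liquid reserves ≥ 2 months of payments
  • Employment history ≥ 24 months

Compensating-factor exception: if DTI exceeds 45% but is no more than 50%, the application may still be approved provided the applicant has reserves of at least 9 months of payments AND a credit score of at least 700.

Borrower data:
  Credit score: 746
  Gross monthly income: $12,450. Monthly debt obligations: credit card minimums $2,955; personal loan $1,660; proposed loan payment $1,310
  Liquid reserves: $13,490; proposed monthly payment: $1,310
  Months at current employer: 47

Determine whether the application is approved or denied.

Credit score 746 ≥ 660 (meets base)
Total debts = (2,955 + 1,660 + 1,310) = 5,925. DTI = 5,925/12,450 = 47.6% > 45% — standard DTI limit exceeded.
Liquid reserves cover 13,490/1,310 = 10.3 months — ≥ 2 required
Employment 47 ≥ 24 months
47.6% falls in the override range (45%–50%), so the compensating-factor test applies.
Override check — reserves: 10.3 mo (ok); score: 746 (ok).
Both compensating conditions met → exception applies.

Approved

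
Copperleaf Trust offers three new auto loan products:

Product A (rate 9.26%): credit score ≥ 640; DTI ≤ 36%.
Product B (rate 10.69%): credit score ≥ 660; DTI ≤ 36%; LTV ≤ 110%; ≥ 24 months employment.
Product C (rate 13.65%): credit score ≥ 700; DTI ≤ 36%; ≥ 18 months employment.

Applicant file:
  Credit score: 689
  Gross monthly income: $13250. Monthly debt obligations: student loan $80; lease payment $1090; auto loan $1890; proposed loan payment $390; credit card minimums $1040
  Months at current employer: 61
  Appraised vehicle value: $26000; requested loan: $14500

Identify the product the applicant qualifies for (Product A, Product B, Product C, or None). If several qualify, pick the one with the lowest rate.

Product A

Total debts = (80 + 1,090 + 1,890 + 390 + 1,040) = 4,490; DTI = 4,490/13,250 = 33.9%.
LTV = 14,500/26,000 = 55.8%.
Product A: score 689 ≥ 640; DTI 33.9% ≤ 36% → qualifies.
Product B: score 689 ≥ 660; DTI 33.9% ≤ 36%; LTV 55.8% ≤ 110%; employment 61 ≥ 24 mo → qualifies.
Product C: score 689 < 700; DTI 33.9% ≤ 36%; employment 61 ≥ 18 mo → does not qualify.
Qualifying: Product A, Product B. Lowest rate is 9.26% → Product A.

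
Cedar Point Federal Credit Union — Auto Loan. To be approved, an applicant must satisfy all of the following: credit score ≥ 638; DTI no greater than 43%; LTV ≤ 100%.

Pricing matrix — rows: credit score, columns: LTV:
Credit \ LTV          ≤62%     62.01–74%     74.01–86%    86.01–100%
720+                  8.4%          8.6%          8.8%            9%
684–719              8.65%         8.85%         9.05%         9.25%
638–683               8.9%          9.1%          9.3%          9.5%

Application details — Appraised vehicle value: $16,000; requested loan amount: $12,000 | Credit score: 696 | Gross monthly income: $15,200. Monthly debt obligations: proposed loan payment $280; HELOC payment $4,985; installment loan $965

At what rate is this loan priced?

9.05%

Credit score 696 ≥ 638; Total monthly debts = (280 + 4,985 + 965) = 6,230. Debt-to-income = 6,230/15,200 = 41% — meets 43% limit
Loan-to-value = 12,000/16,000 = 75% — pass (100% max)
Score 696 is in the 684–719 band; LTV 75% is in the 74.01–86% band → 9.05%.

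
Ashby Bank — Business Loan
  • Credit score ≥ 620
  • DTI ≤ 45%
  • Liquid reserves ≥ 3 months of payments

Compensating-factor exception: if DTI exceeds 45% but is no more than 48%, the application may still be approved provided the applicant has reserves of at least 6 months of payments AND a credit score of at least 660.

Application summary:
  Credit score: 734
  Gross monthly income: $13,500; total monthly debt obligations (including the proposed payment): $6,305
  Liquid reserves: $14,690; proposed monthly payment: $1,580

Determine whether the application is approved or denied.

Approved

Credit score 734 ≥ 620 (meets base)
DTI: 6,305 ÷ 13,500 = 46.7%, over the 45% base limit.
Reserves = 14,690/1,580 = 9.3 months ≥ 3
46.7% falls in the override range (45%–48%), so the compensating-factor test applies.
Reserves 9.3 ≥ 6 months; credit score 734 ≥ 660.
Both compensating conditions met → exception applies.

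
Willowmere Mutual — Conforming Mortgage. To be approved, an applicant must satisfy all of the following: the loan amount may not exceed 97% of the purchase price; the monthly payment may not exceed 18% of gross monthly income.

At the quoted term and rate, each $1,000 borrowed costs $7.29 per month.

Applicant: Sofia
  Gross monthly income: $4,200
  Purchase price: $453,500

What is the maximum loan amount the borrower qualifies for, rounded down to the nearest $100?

Payment cap: 18% × $4,200 = $756/month.
At $7.29 per $1,000, that supports 756/7.29 × 1,000 ≈ $103,703 → $103,700.
LTV cap: 97% × $453,500 = $439,895 → $439,800.
Binding constraint: payment-to-income.

$103,700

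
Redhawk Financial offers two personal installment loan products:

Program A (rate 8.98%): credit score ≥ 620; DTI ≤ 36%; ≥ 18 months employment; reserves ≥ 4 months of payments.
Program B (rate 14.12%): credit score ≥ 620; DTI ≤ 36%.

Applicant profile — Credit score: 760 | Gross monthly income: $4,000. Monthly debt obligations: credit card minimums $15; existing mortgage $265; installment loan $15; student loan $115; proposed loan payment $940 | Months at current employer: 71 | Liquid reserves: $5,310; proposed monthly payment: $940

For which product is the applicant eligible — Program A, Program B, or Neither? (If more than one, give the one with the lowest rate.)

Program A

Total debts = (15 + 265 + 15 + 115 + 940) = 1,350; DTI = 1,350/4,000 = 33.8%.
Reserves = 5,310/940 = 5.6 months.
Program A: score 760 ≥ 620; DTI 33.8% ≤ 36%; employment 71 ≥ 18 mo; reserves 5.6 ≥ 4 mo → qualifies.
Program B: score 760 ≥ 620; DTI 33.8% ≤ 36% → qualifies.
Qualifying: Program A, Program B. Lowest rate is 8.98% → Program A.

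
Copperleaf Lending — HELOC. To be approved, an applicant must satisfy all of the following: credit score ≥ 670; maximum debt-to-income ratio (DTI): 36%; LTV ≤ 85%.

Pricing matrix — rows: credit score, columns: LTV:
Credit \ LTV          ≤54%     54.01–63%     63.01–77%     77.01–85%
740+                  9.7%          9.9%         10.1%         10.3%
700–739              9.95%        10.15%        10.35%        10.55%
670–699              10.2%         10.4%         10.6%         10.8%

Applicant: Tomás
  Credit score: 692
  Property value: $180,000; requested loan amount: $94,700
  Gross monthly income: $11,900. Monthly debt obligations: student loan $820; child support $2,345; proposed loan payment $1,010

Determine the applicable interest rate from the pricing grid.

Credit score 692 ≥ 670; Total monthly debts = (820 + 2,345 + 1,010) = 4,175. Debt-to-income = 4,175/11,900 = 35.1% — meets 36% limit
LTV: 94,700 ÷ 180,000 = 52.6%, within 85% cap
Score 692 is in the 670–699 band; LTV 52.6% is in the ≤54% band → 10.2%.

10.2%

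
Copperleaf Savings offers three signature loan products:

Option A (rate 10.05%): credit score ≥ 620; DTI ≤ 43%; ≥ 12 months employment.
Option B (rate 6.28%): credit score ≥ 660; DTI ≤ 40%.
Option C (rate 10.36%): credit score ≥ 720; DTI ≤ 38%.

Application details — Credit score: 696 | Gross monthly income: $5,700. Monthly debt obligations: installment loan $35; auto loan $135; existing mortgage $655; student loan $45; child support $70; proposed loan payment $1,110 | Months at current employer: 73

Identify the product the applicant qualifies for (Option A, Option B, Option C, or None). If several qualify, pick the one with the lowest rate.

Total debts = (35 + 135 + 655 + 45 + 70 + 1,110) = 2,050; DTI = 2,050/5,700 = 36%.
Option A: score 696 ≥ 620; DTI 36% ≤ 43%; employment 73 ≥ 12 mo → qualifies.
Option B: score 696 ≥ 660; DTI 36% ≤ 40% → qualifies.
Option C: score 696 < 720; DTI 36% ≤ 38% → does not qualify.
Qualifying: Option A, Option B. Lowest rate is 6.28% → Option B.

Option B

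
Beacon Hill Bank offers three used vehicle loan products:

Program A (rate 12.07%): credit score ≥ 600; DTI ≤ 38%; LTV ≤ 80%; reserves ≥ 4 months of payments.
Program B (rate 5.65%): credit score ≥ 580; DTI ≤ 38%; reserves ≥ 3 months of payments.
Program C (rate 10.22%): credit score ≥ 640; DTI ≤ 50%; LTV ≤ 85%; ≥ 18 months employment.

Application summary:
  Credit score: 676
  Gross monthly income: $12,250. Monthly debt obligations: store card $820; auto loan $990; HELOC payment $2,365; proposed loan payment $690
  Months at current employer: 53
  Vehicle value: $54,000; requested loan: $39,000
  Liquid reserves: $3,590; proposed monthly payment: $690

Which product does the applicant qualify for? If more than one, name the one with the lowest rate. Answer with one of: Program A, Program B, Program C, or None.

Program C

Total debts = (820 + 990 + 2,365 + 690) = 4,865; DTI = 4,865/12,250 = 39.7%.
LTV = 39,000/54,000 = 72.2%.
Reserves = 3,590/690 = 5.2 months.
Program A: score 676 ≥ 600; DTI 39.7% > 38%; LTV 72.2% ≤ 80%; reserves 5.2 ≥ 4 mo → does not qualify.
Program B: score 676 ≥ 580; DTI 39.7% > 38%; reserves 5.2 ≥ 3 mo → does not qualify.
Program C: score 676 ≥ 640; DTI 39.7% ≤ 50%; LTV 72.2% ≤ 85%; employment 53 ≥ 18 mo → qualifies.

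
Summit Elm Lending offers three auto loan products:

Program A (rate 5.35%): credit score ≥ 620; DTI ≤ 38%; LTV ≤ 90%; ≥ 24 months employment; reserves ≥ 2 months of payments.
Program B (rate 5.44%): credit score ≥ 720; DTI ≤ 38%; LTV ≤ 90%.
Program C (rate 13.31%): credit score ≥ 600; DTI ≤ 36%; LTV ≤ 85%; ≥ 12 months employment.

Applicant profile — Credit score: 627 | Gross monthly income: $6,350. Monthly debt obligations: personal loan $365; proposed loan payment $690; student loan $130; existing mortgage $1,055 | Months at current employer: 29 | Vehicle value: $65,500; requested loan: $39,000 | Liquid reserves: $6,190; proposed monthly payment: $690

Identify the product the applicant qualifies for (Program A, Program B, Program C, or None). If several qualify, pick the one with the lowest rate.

Total debts = (365 + 690 + 130 + 1,055) = 2,240; DTI = 2,240/6,350 = 35.3%.
LTV = 39,000/65,500 = 59.5%.
Reserves = 6,190/690 = 9.0 months.
Program A: score 627 ≥ 620; DTI 35.3% ≤ 38%; LTV 59.5% ≤ 90%; employment 29 ≥ 24 mo; reserves 9.0 ≥ 2 mo → qualifies.
Program B: score 627 < 720; DTI 35.3% ≤ 38%; LTV 59.5% ≤ 90% → does not qualify.
Program C: score 627 ≥ 600; DTI 35.3% ≤ 36%; LTV 59.5% ≤ 85%; employment 29 ≥ 12 mo → qualifies.
Qualifying: Program A, Program C. Lowest rate is 5.35% → Program A.

Program A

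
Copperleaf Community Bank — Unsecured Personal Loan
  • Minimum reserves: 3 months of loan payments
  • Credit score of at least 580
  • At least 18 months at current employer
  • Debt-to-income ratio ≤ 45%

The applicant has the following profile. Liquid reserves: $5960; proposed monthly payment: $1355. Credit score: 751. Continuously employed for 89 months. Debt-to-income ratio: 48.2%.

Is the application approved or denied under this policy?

Reserves: 5,960 ÷ 1,355 = 4.4 months (meets 3-month minimum)
Credit score 751 ≥ 580 (meets)
Employment 89 ≥ 18 months
Debt-to-income 48.2% vs 45% cap — fail
Fails on DTI.

Denied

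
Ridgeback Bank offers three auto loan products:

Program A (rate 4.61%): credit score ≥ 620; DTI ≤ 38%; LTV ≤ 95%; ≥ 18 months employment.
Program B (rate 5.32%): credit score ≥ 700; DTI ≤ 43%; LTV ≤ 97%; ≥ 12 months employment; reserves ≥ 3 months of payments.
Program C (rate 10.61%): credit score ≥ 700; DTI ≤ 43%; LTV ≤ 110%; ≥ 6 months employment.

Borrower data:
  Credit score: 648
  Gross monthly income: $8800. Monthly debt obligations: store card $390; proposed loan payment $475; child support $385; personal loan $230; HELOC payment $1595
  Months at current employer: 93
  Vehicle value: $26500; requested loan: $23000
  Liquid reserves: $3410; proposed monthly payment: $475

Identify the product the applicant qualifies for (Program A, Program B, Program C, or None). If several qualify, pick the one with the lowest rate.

Program A

Total debts = (390 + 475 + 385 + 230 + 1,595) = 3,075; DTI = 3,075/8,800 = 34.9%.
LTV = 23,000/26,500 = 86.8%.
Reserves = 3,410/475 = 7.2 months.
Program A: score 648 ≥ 620; DTI 34.9% ≤ 38%; LTV 86.8% ≤ 95%; employment 93 ≥ 18 mo → qualifies.
Program B: score 648 < 700; DTI 34.9% ≤ 43%; LTV 86.8% ≤ 97%; employment 93 ≥ 12 mo; reserves 7.2 ≥ 3 mo → does not qualify.
Program C: score 648 < 700; DTI 34.9% ≤ 43%; LTV 86.8% ≤ 110%; employment 93 ≥ 6 mo → does not qualify.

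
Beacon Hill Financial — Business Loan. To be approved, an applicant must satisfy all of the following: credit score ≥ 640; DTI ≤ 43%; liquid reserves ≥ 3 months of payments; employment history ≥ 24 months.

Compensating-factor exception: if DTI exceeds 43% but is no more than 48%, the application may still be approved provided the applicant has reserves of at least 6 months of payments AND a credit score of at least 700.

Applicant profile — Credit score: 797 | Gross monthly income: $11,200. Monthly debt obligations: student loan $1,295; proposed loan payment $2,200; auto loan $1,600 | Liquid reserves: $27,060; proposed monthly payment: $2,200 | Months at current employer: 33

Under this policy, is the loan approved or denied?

Approved

Credit score 797 ≥ 640 (meets base)
Total debts = (1,295 + 2,200 + 1,600) = 5,095. DTI = 5,095/11,200 = 45.5% > 43% — standard DTI limit exceeded.
Reserves = 27,060/2,200 = 12.3 months ≥ 3
Employment 33 ≥ 24 months
45.5% falls in the override range (43%–48%), so the compensating-factor test applies.
Reserves 12.3 ≥ 6 months; credit score 797 ≥ 700.
Both override conditions satisfied; DTI exception granted.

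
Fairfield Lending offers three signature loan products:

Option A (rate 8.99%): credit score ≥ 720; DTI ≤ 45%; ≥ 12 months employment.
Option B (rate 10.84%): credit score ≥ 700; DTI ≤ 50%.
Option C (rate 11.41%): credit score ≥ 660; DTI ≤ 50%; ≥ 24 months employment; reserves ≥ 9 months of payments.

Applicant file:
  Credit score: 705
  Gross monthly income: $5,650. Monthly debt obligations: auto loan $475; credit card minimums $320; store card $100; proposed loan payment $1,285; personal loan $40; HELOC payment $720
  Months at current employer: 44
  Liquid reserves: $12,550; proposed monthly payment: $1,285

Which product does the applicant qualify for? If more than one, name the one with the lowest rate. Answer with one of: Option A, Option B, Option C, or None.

Total debts = (475 + 320 + 100 + 1,285 + 40 + 720) = 2,940; DTI = 2,940/5,650 = 52%.
Reserves = 12,550/1,285 = 9.8 months.
Option A: score 705 < 720; DTI 52% > 45%; employment 44 ≥ 12 mo → does not qualify.
Option B: score 705 ≥ 700; DTI 52% > 50% → does not qualify.
Option C: score 705 ≥ 660; DTI 52% > 50%; employment 44 ≥ 24 mo; reserves 9.8 ≥ 9 mo → does not qualify.

None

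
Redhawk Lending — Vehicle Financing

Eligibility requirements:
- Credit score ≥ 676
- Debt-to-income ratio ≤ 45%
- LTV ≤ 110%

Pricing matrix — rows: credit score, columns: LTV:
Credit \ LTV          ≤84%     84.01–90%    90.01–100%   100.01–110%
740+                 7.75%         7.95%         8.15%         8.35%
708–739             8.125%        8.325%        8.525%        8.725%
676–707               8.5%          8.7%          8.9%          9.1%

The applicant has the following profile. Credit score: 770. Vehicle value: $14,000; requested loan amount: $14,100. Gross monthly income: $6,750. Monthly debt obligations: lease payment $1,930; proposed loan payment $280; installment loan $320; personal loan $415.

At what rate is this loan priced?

8.35%

Credit score 770 ≥ 676; Total monthly debts = (1,930 + 280 + 320 + 415) = 2,945. DTI = 2,945/6,750 = 43.6% ≤ 45%
Loan-to-value = 14,100/14,000 = 100.7% — pass (110% max)
Row: 770 falls in 740+. Column: 100.7% falls in 100.01–110%. Rate = 8.35%.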